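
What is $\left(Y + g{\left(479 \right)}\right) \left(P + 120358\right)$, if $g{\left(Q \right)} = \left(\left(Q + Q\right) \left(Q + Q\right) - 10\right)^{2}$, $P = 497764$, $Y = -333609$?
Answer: $520626897013176654$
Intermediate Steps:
$g{\left(Q \right)} = \left(-10 + 4 Q^{2}\right)^{2}$ ($g{\left(Q \right)} = \left(2 Q 2 Q - 10\right)^{2} = \left(4 Q^{2} - 10\right)^{2} = \left(-10 + 4 Q^{2}\right)^{2}$)
$\left(Y + g{\left(479 \right)}\right) \left(P + 120358\right) = \left(-333609 + 4 \left(-5 + 2 \cdot 479^{2}\right)^{2}\right) \left(497764 + 120358\right) = \left(-333609 + 4 \left(-5 + 2 \cdot 229441\right)^{2}\right) 618122 = \left(-333609 + 4 \left(-5 + 458882\right)^{2}\right) 618122 = \left(-333609 + 4 \cdot 458877^{2}\right) 618122 = \left(-333609 + 4 \cdot 210568101129\right) 618122 = \left(-333609 + 842272404516\right) 618122 = 842272070907 \cdot 618122 = 520626897013176654$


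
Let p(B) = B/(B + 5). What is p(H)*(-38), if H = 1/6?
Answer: -38/31 ≈ -1.2258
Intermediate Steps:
H = 1/6 ≈ 0.16667
p(B) = B/(5 + B)
p(H)*(-38) = (1/(6*(5 + 1/6)))*(-38) = (1/(6*(31/6)))*(-38) = ((1/6)*(6/31))*(-38) = (1/31)*(-38) = -38/31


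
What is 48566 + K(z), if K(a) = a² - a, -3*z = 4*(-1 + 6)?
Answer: 437554/9 ≈ 48617.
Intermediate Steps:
z = -20/3 (z = -4*(-1 + 6)/3 = -4*5/3 = -⅓*20 = -20/3 ≈ -6.6667)
48566 + K(z) = 48566 - 20*(-1 - 20/3)/3 = 48566 - 20/3*(-23/3) = 48566 + 460/9 = 437554/9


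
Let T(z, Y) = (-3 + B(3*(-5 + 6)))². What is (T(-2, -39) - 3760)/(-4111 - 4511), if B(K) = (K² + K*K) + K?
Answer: 1718/4311 ≈ 0.39852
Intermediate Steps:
B(K) = K + 2*K² (B(K) = (K² + K²) + K = 2*K² + K = K + 2*K²)
T(z, Y) = 324 (T(z, Y) = (-3 + (3*(-5 + 6))*(1 + 2*(3*(-5 + 6))))² = (-3 + (3*1)*(1 + 2*(3*1)))² = (-3 + 3*(1 + 2*3))² = (-3 + 3*(1 + 6))² = (-3 + 3*7)² = (-3 + 21)² = 18² = 324)
(T(-2, -39) - 3760)/(-4111 - 4511) = (324 - 3760)/(-4111 - 4511) = -3436/(-8622) = -3436*(-1/8622) = 1718/4311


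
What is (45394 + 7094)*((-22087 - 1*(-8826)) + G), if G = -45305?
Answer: -3074012208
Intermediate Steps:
(45394 + 7094)*((-22087 - 1*(-8826)) + G) = (45394 + 7094)*((-22087 - 1*(-8826)) - 45305) = 52488*((-22087 + 8826) - 45305) = 52488*(-13261 - 45305) = 52488*(-58566) = -3074012208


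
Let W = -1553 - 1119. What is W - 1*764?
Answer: -3436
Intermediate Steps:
W = -2672
W - 1*764 = -2672 - 1*764 = -2672 - 764 = -3436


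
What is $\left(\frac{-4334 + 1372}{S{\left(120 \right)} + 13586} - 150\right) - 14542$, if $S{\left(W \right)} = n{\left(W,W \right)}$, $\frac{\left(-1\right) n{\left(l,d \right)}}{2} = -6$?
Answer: $- \frac{99892389}{6799} \approx -14692.0$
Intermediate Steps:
$n{\left(l,d \right)} = 12$ ($n{\left(l,d \right)} = \left(-2\right) \left(-6\right) = 12$)
$S{\left(W \right)} = 12$
$\left(\frac{-4334 + 1372}{S{\left(120 \right)} + 13586} - 150\right) - 14542 = \left(\frac{-4334 + 1372}{12 + 13586} - 150\right) - 14542 = \left(- \frac{2962}{13598} - 150\right) - 14542 = \left(\left(-2962\right) \frac{1}{13598} - 150\right) - 14542 = \left(- \frac{1481}{6799} - 150\right) - 14542 = - \frac{1021331}{6799} - 14542 = - \frac{99892389}{6799}$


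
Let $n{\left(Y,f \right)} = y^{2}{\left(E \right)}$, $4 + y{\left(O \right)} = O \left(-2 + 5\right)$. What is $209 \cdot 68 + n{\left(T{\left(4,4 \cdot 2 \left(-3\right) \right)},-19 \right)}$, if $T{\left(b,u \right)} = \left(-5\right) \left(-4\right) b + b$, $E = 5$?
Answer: $14333$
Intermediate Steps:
$y{\left(O \right)} = -4 + 3 O$ ($y{\left(O \right)} = -4 + O \left(-2 + 5\right) = -4 + O 3 = -4 + 3 O$)
$T{\left(b,u \right)} = 21 b$ ($T{\left(b,u \right)} = 20 b + b = 21 b$)
$n{\left(Y,f \right)} = 121$ ($n{\left(Y,f \right)} = \left(-4 + 3 \cdot 5\right)^{2} = \left(-4 + 15\right)^{2} = 11^{2} = 121$)
$209 \cdot 68 + n{\left(T{\left(4,4 \cdot 2 \left(-3\right) \right)},-19 \right)} = 209 \cdot 68 + 121 = 14212 + 121 = 14333$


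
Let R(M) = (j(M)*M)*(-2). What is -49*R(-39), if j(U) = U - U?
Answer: 0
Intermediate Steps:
j(U) = 0
R(M) = 0 (R(M) = (0*M)*(-2) = 0*(-2) = 0)
-49*R(-39) = -49*0 = 0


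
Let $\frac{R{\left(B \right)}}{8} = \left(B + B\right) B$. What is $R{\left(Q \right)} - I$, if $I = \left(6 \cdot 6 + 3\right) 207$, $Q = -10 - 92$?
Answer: $158391$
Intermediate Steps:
$Q = -102$ ($Q = -10 - 92 = -102$)
$R{\left(B \right)} = 16 B^{2}$ ($R{\left(B \right)} = 8 \left(B + B\right) B = 8 \cdot 2 B B = 8 \cdot 2 B^{2} = 16 B^{2}$)
$I = 8073$ ($I = \left(36 + 3\right) 207 = 39 \cdot 207 = 8073$)
$R{\left(Q \right)} - I = 16 \left(-102\right)^{2} - 8073 = 16 \cdot 10404 - 8073 = 166464 - 8073 = 158391$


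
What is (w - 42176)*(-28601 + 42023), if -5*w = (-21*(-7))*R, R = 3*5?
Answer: -572005374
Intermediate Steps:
R = 15
w = -441 (w = -(-21*(-7))*15/5 = -147*15/5 = -⅕*2205 = -441)
(w - 42176)*(-28601 + 42023) = (-441 - 42176)*(-28601 + 42023) = -42617*13422 = -572005374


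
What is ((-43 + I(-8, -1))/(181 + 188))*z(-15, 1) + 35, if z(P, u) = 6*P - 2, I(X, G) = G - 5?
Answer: 17423/369 ≈ 47.217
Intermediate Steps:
I(X, G) = -5 + G
z(P, u) = -2 + 6*P
((-43 + I(-8, -1))/(181 + 188))*z(-15, 1) + 35 = ((-43 + (-5 - 1))/(181 + 188))*(-2 + 6*(-15)) + 35 = ((-43 - 6)/369)*(-2 - 90) + 35 = -49*1/369*(-92) + 35 = -49/369*(-92) + 35 = 4508/369 + 35 = 17423/369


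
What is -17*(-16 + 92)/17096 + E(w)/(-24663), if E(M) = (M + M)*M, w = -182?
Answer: -291110101/105409662 ≈ -2.7617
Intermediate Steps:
E(M) = 2*M² (E(M) = (2*M)*M = 2*M²)
-17*(-16 + 92)/17096 + E(w)/(-24663) = -17*(-16 + 92)/17096 + (2*(-182)²)/(-24663) = -17*76*(1/17096) + (2*33124)*(-1/24663) = -1292*1/17096 + 66248*(-1/24663) = -323/4274 - 66248/24663 = -291110101/105409662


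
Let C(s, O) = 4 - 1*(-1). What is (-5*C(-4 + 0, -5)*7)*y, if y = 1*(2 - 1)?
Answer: -175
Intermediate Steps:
C(s, O) = 5 (C(s, O) = 4 + 1 = 5)
y = 1 (y = 1*1 = 1)
(-5*C(-4 + 0, -5)*7)*y = (-5*5*7)*1 = -25*7*1 = -175*1 = -175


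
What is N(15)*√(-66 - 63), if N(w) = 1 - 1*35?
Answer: -34*I*√129 ≈ -386.17*I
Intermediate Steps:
N(w) = -34 (N(w) = 1 - 35 = -34)
N(15)*√(-66 - 63) = -34*√(-66 - 63) = -34*I*√129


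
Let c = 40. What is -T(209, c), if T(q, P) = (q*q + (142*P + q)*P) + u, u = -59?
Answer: -279182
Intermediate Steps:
T(q, P) = -59 + q² + P*(q + 142*P) (T(q, P) = (q*q + (142*P + q)*P) - 59 = (q² + (q + 142*P)*P) - 59 = (q² + P*(q + 142*P)) - 59 = -59 + q² + P*(q + 142*P))
-T(209, c) = -(-59 + 209² + 142*40² + 40*209) = -(-59 + 43681 + 142*1600 + 8360) = -(-59 + 43681 + 227200 + 8360) = -1*279182 = -279182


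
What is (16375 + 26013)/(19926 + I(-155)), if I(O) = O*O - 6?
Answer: 42388/43945 ≈ 0.96457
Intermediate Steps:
I(O) = -6 + O² (I(O) = O² - 6 = -6 + O²)
(16375 + 26013)/(19926 + I(-155)) = (16375 + 26013)/(19926 + (-6 + (-155)²)) = 42388/(19926 + (-6 + 24025)) = 42388/(19926 + 24019) = 42388/43945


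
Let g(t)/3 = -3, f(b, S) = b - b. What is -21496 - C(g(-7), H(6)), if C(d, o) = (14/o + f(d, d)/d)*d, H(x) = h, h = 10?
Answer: -107417/5 ≈ -21483.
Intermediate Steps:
f(b, S) = 0
H(x) = 10
g(t) = -9 (g(t) = 3*(-3) = -9)
C(d, o) = 14*d/o (C(d, o) = (14/o + 0/d)*d = (14/o + 0)*d = (14/o)*d = 14*d/o)
-21496 - C(g(-7), H(6)) = -21496 - 14*(-9)/10 = -21496 - 1*(-63/5) = -21496 + 63/5 = -107417/5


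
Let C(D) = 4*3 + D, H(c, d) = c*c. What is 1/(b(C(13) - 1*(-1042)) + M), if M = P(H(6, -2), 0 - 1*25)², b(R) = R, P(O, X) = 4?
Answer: 1/1083 ≈ 0.00092336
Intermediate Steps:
H(c, d) = c²
C(D) = 12 + D
M = 16 (M = 4² = 16)
1/(b(C(13) - 1*(-1042)) + M) = 1/(((12 + 13) - 1*(-1042)) + 16) = 1/((25 + 1042) + 16) = 1/(1067 + 16) = 1/1083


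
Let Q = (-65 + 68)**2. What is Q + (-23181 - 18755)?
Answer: -41927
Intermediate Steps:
Q = 9 (Q = 3**2 = 9)
Q + (-23181 - 18755) = 9 + (-23181 - 18755) = 9 - 41936 = -41927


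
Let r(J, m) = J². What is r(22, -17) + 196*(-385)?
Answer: -74976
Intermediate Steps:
r(22, -17) + 196*(-385) = 22² + 196*(-385) = 484 - 75460 = -74976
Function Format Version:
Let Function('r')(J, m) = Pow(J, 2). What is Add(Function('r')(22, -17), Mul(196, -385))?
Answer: -74976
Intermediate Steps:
Add(Function('r')(22, -17), Mul(196, -385)) = Add(Pow(22, 2), Mul(196, -385)) = Add(484, -75460) = -74976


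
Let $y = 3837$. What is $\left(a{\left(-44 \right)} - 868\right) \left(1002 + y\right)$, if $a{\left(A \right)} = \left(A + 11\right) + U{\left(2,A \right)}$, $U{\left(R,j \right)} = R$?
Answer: $-4350261$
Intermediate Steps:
$a{\left(A \right)} = 13 + A$ ($a{\left(A \right)} = \left(A + 11\right) + 2 = \left(11 + A\right) + 2 = 13 + A$)
$\left(a{\left(-44 \right)} - 868\right) \left(1002 + y\right) = \left(\left(13 - 44\right) - 868\right) \left(1002 + 3837\right) = \left(-31 - 868\right) 4839 = \left(-899\right) 4839 = -4350261$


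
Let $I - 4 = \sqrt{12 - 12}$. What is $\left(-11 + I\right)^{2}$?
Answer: $49$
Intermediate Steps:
$I = 4$ ($I = 4 + \sqrt{12 - 12} = 4 + \sqrt{0} = 4 + 0 = 4$)
$\left(-11 + I\right)^{2} = \left(-11 + 4\right)^{2} = \left(-7\right)^{2} = 49$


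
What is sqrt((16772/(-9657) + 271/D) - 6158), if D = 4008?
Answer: I*sqrt(28480805281636138)/2150292 ≈ 78.484*I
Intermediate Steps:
sqrt((16772/(-9657) + 271/D) - 6158) = sqrt((16772/(-9657) + 271/4008) - 6158) = sqrt((16772*(-1/9657) + 271*(1/4008)) - 6158) = sqrt((-16772/9657 + 271/4008) - 6158) = sqrt(-21535043/12901752 - 6158) = sqrt(-79470523859/12901752) = I*sqrt(28480805281636138)/2150292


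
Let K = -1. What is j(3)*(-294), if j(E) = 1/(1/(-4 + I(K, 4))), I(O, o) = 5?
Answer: -294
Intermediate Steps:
j(E) = 1 (j(E) = 1/(1/(-4 + 5)) = 1/(1/1) = 1/1 = 1)
j(3)*(-294) = 1*(-294) = -294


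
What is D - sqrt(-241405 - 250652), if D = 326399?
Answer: 326399 - 3*I*sqrt(54673) ≈ 3.264e+5 - 701.47*I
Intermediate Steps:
D - sqrt(-241405 - 250652) = 326399 - sqrt(-241405 - 250652) = 326399 - sqrt(-492057) = 326399 - 3*I*sqrt(54673)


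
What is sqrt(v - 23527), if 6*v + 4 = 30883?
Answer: I*sqrt(73522)/2 ≈ 135.57*I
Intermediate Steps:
v = 10293/2 (v = -2/3 + (1/6)*30883 = -2/3 + 30883/6 = 10293/2 ≈ 5146.5)
sqrt(v - 23527) = sqrt(10293/2 - 23527) = sqrt(-36761/2) = I*sqrt(73522)/2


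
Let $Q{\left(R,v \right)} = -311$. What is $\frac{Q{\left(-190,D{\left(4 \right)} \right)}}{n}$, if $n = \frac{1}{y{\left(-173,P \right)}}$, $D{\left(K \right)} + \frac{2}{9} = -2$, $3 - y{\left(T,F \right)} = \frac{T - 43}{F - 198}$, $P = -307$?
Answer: $- \frac{403989}{505} \approx -799.98$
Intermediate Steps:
$y{\left(T,F \right)} = 3 - \frac{-43 + T}{-198 + F}$ ($y{\left(T,F \right)} = 3 - \frac{T - 43}{F - 198} = 3 - \frac{-43 + T}{-198 + F}$)
$D{\left(K \right)} = - \frac{20}{9}$ ($D{\left(K \right)} = - \frac{2}{9} - 2 = - \frac{20}{9}$)
$n = \frac{505}{1299}$ ($n = \frac{1}{\frac{1}{-198 - 307} \left(-551 - -173 + 3 \left(-307\right)\right)} = \frac{1}{\frac{1}{-505} \left(-551 + 173 - 921\right)} = \frac{1}{\left(- \frac{1}{505}\right) \left(-1299\right)} = \frac{1}{\frac{1299}{505}} = \frac{505}{1299} \approx 0.38876$)
$\frac{Q{\left(-190,D{\left(4 \right)} \right)}}{n} = - \frac{311}{\frac{505}{1299}} = \left(-311\right) \frac{1299}{505} = - \frac{403989}{505}$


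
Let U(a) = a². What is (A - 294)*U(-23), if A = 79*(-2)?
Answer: -239108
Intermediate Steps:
A = -158
(A - 294)*U(-23) = (-158 - 294)*(-23)² = -452*529 = -239108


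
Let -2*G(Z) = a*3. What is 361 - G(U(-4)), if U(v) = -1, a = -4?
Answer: 355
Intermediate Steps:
G(Z) = 6 (G(Z) = -(-2)*3 = -½*(-12) = 6)
361 - G(U(-4)) = 361 - 1*6 = 361 - 6 = 355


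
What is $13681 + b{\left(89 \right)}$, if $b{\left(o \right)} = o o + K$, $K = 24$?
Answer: $21626$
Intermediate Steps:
$b{\left(o \right)} = 24 + o^{2}$ ($b{\left(o \right)} = o o + 24 = o^{2} + 24 = 24 + o^{2}$)
$13681 + b{\left(89 \right)} = 13681 + \left(24 + 89^{2}\right) = 13681 + \left(24 + 7921\right) = 13681 + 7945 = 21626$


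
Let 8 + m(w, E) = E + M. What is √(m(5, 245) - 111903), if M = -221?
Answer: I*√111887 ≈ 334.5*I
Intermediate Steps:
m(w, E) = -229 + E (m(w, E) = -8 + (E - 221) = -8 + (-221 + E) = -229 + E)
√(m(5, 245) - 111903) = √((-229 + 245) - 111903) = √(16 - 111903) = √(-111887) = I*√111887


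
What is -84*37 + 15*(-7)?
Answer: -3213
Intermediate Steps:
-84*37 + 15*(-7) = -3108 - 105 = -3213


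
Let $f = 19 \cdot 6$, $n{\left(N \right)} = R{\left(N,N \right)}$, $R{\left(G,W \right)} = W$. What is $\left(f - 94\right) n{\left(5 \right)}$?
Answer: $100$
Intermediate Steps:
$n{\left(N \right)} = N$
$f = 114$
$\left(f - 94\right) n{\left(5 \right)} = \left(114 - 94\right) 5 = 20 \cdot 5 = 100$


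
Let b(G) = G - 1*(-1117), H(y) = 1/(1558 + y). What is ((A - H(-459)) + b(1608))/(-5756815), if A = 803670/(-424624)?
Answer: -635384840823/1343242756001720 ≈ -0.00047302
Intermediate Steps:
b(G) = 1117 + G (b(G) = G + 1117 = 1117 + G)
A = -401835/212312 (A = 803670*(-1/424624) = -401835/212312 ≈ -1.8927)
((A - H(-459)) + b(1608))/(-5756815) = ((-401835/212312 - 1/(1558 - 459)) + (1117 + 1608))/(-5756815) = ((-401835/212312 - 1/1099) + 2725)*(-1/5756815) = (-441828977/233330888 + 2725)*(-1/5756815) = (635384840823/233330888)*(-1/5756815) = -635384840823/1343242756001720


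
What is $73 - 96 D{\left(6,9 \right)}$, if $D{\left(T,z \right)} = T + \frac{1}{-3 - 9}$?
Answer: $-495$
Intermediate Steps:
$D{\left(T,z \right)} = - \frac{1}{12} + T$ ($D{\left(T,z \right)} = T + \frac{1}{-12} = T - \frac{1}{12} = - \frac{1}{12} + T$)
$73 - 96 D{\left(6,9 \right)} = 73 - 96 \left(- \frac{1}{12} + 6\right) = 73 - 568 = -495$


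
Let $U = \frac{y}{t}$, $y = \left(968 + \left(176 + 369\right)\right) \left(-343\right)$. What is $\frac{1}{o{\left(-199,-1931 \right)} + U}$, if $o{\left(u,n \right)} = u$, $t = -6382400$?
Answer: $- \frac{6382400}{1269578641} \approx -0.0050272$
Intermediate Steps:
$y = -518959$ ($y = \left(968 + 545\right) \left(-343\right) = 1513 \left(-343\right) = -518959$)
$U = \frac{518959}{6382400}$ ($U = - \frac{518959}{-6382400} = \left(-518959\right) \left(- \frac{1}{6382400}\right) = \frac{518959}{6382400} \approx 0.081311$)
$\frac{1}{o{\left(-199,-1931 \right)} + U} = \frac{1}{-199 + \frac{518959}{6382400}} = \frac{1}{- \frac{1269578641}{6382400}} = - \frac{6382400}{1269578641}$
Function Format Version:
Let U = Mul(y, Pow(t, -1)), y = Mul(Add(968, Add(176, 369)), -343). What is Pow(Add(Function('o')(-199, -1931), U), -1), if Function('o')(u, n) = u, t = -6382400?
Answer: Rational(-6382400, 1269578641) ≈ -0.0050272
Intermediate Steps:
y = -518959 (y = Mul(Add(968, 545), -343) = Mul(1513, -343) = -518959)
U = Rational(518959, 6382400) (U = Mul(-518959, Pow(-6382400, -1)) = Mul(-518959, Rational(-1, 6382400)) = Rational(518959, 6382400) ≈ 0.081311)
Pow(Add(Function('o')(-199, -1931), U), -1) = Pow(Add(-199, Rational(518959, 6382400)), -1) = Pow(Rational(-1269578641, 6382400), -1) = Rational(-6382400, 1269578641)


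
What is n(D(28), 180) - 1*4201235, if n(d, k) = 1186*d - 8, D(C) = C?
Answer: -4168035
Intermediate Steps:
n(d, k) = -8 + 1186*d
n(D(28), 180) - 1*4201235 = (-8 + 1186*28) - 1*4201235 = (-8 + 33208) - 4201235 = 33200 - 4201235 = -4168035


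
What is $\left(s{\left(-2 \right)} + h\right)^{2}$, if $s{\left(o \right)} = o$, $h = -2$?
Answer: $16$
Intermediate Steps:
$\left(s{\left(-2 \right)} + h\right)^{2} = \left(-2 - 2\right)^{2} = \left(-4\right)^{2} = 16$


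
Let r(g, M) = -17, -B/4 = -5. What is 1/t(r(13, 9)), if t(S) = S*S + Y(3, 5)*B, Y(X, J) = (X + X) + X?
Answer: 1/469 ≈ 0.0021322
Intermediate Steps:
B = 20 (B = -4*(-5) = 20)
Y(X, J) = 3*X (Y(X, J) = 2*X + X = 3*X)
t(S) = 180 + S² (t(S) = S*S + (3*3)*20 = S² + 9*20 = S² + 180 = 180 + S²)
1/t(r(13, 9)) = 1/(180 + (-17)²) = 1/(180 + 289) = 1/469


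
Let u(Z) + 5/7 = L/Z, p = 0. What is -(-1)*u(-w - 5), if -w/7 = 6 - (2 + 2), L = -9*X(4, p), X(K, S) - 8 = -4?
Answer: -33/7 ≈ -4.7143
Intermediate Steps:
X(K, S) = 4 (X(K, S) = 8 - 4 = 4)
L = -36 (L = -9*4 = -36)
w = -14 (w = -7*(6 - (2 + 2)) = -7*(6 - 1*4) = -7*(6 - 4) = -7*2 = -14)
u(Z) = -5/7 - 36/Z
-(-1)*u(-w - 5) = -(-1)*(-5/7 - 36/(-1*(-14) - 5)) = -(-1)*(-5/7 - 36/(14 - 5)) = -(-1)*(-5/7 - 36/9) = -(-1)*(-5/7 - 36*⅑) = -(-1)*(-5/7 - 4) = -(-1)*(-33)/7 = -1*33/7 = -33/7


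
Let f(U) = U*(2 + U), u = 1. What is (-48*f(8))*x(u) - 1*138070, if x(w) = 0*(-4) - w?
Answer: -134230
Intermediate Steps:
x(w) = -w (x(w) = 0 - w = -w)
(-48*f(8))*x(u) - 1*138070 = (-384*(2 + 8))*(-1*1) - 1*138070 = -384*10*(-1) - 138070 = -48*80*(-1) - 138070 = -3840*(-1) - 138070 = 3840 - 138070 = -134230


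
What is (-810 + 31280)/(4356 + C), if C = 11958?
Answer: 15235/8157 ≈ 1.8677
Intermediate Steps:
(-810 + 31280)/(4356 + C) = (-810 + 31280)/(4356 + 11958) = 30470/16314 = 30470*(1/16314) = 15235/8157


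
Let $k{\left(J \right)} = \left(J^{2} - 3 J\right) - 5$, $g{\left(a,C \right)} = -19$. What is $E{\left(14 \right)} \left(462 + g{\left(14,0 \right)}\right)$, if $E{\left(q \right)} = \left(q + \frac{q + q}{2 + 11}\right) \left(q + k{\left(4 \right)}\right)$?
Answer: $93030$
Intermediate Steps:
$k{\left(J \right)} = -5 + J^{2} - 3 J$
$E{\left(q \right)} = \frac{15 q \left(-1 + q\right)}{13}$ ($E{\left(q \right)} = \left(q + \frac{q + q}{2 + 11}\right) \left(q - \left(17 - 16\right)\right) = \left(q + \frac{2 q}{13}\right) \left(q - 1\right) = \left(q + 2 q \frac{1}{13}\right) \left(q - 1\right) = \left(q + \frac{2 q}{13}\right) \left(-1 + q\right) = \frac{15 q}{13} \left(-1 + q\right) = \frac{15 q \left(-1 + q\right)}{13}$)
$E{\left(14 \right)} \left(462 + g{\left(14,0 \right)}\right) = \frac{15}{13} \cdot 14 \left(-1 + 14\right) \left(462 - 19\right) = \frac{15}{13} \cdot 14 \cdot 13 \cdot 443 = 210 \cdot 443 = 93030$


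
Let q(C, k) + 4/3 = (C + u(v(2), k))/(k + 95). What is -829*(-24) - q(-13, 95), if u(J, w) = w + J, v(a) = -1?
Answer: 11341237/570 ≈ 19897.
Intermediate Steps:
u(J, w) = J + w
q(C, k) = -4/3 + (-1 + C + k)/(95 + k) (q(C, k) = -4/3 + (C + (-1 + k))/(k + 95) = -4/3 + (-1 + C + k)/(95 + k))
-829*(-24) - q(-13, 95) = -829*(-24) - (-383 - 1*95 + 3*(-13))/(3*(95 + 95)) = 19896 - (-383 - 95 - 39)/(3*190) = 19896 - (-517)/(3*190) = 19896 - 1*(-517/570) = 19896 + 517/570 = 11341237/570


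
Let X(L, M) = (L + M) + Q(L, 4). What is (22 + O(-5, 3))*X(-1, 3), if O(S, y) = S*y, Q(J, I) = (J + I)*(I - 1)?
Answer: 77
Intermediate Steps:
Q(J, I) = (-1 + I)*(I + J) (Q(J, I) = (I + J)*(-1 + I) = (-1 + I)*(I + J))
X(L, M) = 12 + M + 4*L (X(L, M) = (L + M) + (4² - 1*4 - L + 4*L) = (L + M) + (16 - 4 - L + 4*L) = (L + M) + (12 + 3*L) = 12 + M + 4*L)
(22 + O(-5, 3))*X(-1, 3) = (22 - 5*3)*(12 + 3 + 4*(-1)) = (22 - 15)*(12 + 3 - 4) = 7*11 = 77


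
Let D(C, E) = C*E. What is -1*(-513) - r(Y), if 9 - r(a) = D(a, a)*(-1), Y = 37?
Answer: -865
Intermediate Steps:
r(a) = 9 + a**2 (r(a) = 9 - a*a*(-1) = 9 - a**2*(-1) = 9 - (-1)*a**2 = 9 + a**2)
-1*(-513) - r(Y) = -1*(-513) - (9 + 37**2) = 513 - (9 + 1369) = 513 - 1*1378 = 513 - 1378 = -865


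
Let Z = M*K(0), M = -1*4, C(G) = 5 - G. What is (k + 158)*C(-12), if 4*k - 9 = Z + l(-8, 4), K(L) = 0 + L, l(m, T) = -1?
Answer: 2720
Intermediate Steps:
M = -4
K(L) = L
Z = 0 (Z = -4*0 = 0)
k = 2 (k = 9/4 + (0 - 1)/4 = 9/4 + (¼)*(-1) = 9/4 - ¼ = 2)
(k + 158)*C(-12) = (2 + 158)*(5 - 1*(-12)) = 160*(5 + 12) = 160*17 = 2720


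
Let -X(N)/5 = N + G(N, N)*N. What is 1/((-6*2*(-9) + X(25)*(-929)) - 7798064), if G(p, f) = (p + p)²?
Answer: 1/282630669 ≈ 3.5382e-9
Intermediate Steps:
G(p, f) = 4*p² (G(p, f) = (2*p)² = 4*p²)
X(N) = -20*N³ - 5*N (X(N) = -5*(N + (4*N²)*N) = -5*(N + 4*N³) = -20*N³ - 5*N)
1/((-6*2*(-9) + X(25)*(-929)) - 7798064) = 1/((-6*2*(-9) + (-20*25³ - 5*25)*(-929)) - 7798064) = 1/((-12*(-9) + (-20*15625 - 125)*(-929)) - 7798064) = 1/((108 + (-312500 - 125)*(-929)) - 7798064) = 1/((108 - 312625*(-929)) - 7798064) = 1/((108 + 290428625) - 7798064) = 1/(290428733 - 7798064) = 1/282630669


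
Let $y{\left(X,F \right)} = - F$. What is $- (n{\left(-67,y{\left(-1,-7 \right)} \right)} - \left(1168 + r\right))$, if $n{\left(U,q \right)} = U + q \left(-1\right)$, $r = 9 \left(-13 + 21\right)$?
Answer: $1314$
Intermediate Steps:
$r = 72$ ($r = 9 \cdot 8 = 72$)
$n{\left(U,q \right)} = U - q$
$- (n{\left(-67,y{\left(-1,-7 \right)} \right)} - \left(1168 + r\right)) = - (\left(-67 - \left(-1\right) \left(-7\right)\right) - \left(1168 + 72\right)) = - (\left(-67 - 7\right) - 1240) = - (-74 - 1240) = \left(-1\right) \left(-1314\right) = 1314$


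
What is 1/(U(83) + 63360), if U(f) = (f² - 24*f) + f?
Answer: 1/68340 ≈ 1.4633e-5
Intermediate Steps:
U(f) = f² - 23*f
1/(U(83) + 63360) = 1/(83*(-23 + 83) + 63360) = 1/(83*60 + 63360) = 1/(4980 + 63360) = 1/68340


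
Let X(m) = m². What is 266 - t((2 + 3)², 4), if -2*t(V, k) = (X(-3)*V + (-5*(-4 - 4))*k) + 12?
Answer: 929/2 ≈ 464.50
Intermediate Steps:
t(V, k) = -6 - 20*k - 9*V/2 (t(V, k) = -(((-3)²*V + (-5*(-4 - 4))*k) + 12)/2 = -((9*V + (-5*(-8))*k) + 12)/2 = -((9*V + 40*k) + 12)/2 = -(12 + 9*V + 40*k)/2 = -6 - 20*k - 9*V/2)
266 - t((2 + 3)², 4) = 266 - (-6 - 20*4 - 9*(2 + 3)²/2) = 266 - (-6 - 80 - 9/2*5²) = 266 - (-6 - 80 - 9/2*25) = 266 - (-6 - 80 - 225/2) = 266 - 1*(-397/2) = 266 + 397/2 = 929/2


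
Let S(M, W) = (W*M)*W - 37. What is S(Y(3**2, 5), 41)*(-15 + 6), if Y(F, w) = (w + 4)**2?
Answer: -1225116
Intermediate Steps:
Y(F, w) = (4 + w)**2
S(M, W) = -37 + M*W**2 (S(M, W) = (M*W)*W - 37 = M*W**2 - 37 = -37 + M*W**2)
S(Y(3**2, 5), 41)*(-15 + 6) = (-37 + (4 + 5)**2*41**2)*(-15 + 6) = (-37 + 9**2*1681)*(-9) = (-37 + 81*1681)*(-9) = (-37 + 136161)*(-9) = 136124*(-9) = -1225116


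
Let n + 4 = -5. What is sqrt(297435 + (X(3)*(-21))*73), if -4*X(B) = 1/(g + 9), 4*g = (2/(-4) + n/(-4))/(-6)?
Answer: sqrt(218482369059)/857 ≈ 545.42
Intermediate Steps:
n = -9 (n = -4 - 5 = -9)
g = -7/96 (g = ((2/(-4) - 9/(-4))/(-6))/4 = ((2*(-1/4) - 9*(-1/4))*(-1/6))/4 = ((-1/2 + 9/4)*(-1/6))/4 = ((7/4)*(-1/6))/4 = (1/4)*(-7/24) = -7/96 ≈ -0.072917)
X(B) = -24/857 (X(B) = -1/(4*(-7/96 + 9)) = -1/(4*857/96) = -1/4*96/857 = -24/857)
sqrt(297435 + (X(3)*(-21))*73) = sqrt(297435 - 24/857*(-21)*73) = sqrt(297435 + (504/857)*73) = sqrt(297435 + 36792/857) = sqrt(254938587/857) = sqrt(218482369059)/857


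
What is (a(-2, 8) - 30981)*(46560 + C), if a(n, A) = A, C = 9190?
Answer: -1726744750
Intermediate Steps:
(a(-2, 8) - 30981)*(46560 + C) = (8 - 30981)*(46560 + 9190) = -30973*55750 = -1726744750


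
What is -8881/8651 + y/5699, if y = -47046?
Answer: -11161165/1202489 ≈ -9.2817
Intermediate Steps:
-8881/8651 + y/5699 = -8881/8651 - 47046/5699 = -11161165/1202489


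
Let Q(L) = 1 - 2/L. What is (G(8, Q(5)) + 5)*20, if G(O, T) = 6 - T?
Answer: 208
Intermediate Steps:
Q(L) = 1 - 2/L
(G(8, Q(5)) + 5)*20 = ((6 - (-2 + 5)/5) + 5)*20 = ((6 - 3/5) + 5)*20 = ((6 - 1*⅗) + 5)*20 = ((6 - ⅗) + 5)*20 = (27/5 + 5)*20 = (52/5)*20 = 208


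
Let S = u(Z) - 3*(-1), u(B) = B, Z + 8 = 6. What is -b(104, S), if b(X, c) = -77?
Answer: 77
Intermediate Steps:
Z = -2 (Z = -8 + 6 = -2)
S = 1 (S = -2 - 3*(-1) = -2 + 3 = 1)
-b(104, S) = -1*(-77) = 77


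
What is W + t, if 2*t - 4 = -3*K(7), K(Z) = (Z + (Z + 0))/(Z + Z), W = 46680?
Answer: 93361/2 ≈ 46681.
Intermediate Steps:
K(Z) = 1 (K(Z) = (Z + Z)/((2*Z)) = (2*Z)*(1/(2*Z)) = 1)
t = ½ (t = 2 + (-3*1)/2 = 2 + (½)*(-3) = 2 - 3/2 = ½ ≈ 0.50000)
W + t = 46680 + ½ = 93361/2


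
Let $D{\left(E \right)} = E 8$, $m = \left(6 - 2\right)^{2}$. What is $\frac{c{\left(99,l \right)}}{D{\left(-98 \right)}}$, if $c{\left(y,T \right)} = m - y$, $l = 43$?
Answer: $\frac{83}{784} \approx 0.10587$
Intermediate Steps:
$m = 16$ ($m = 4^{2} = 16$)
$c{\left(y,T \right)} = 16 - y$
$D{\left(E \right)} = 8 E$
$\frac{c{\left(99,l \right)}}{D{\left(-98 \right)}} = \frac{16 - 99}{8 \left(-98\right)} = \frac{16 - 99}{-784} = \left(-83\right) \left(- \frac{1}{784}\right) = \frac{83}{784}$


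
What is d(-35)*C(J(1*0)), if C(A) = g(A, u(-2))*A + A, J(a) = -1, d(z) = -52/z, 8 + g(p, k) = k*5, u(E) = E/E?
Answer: 104/35 ≈ 2.9714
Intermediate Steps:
u(E) = 1
g(p, k) = -8 + 5*k (g(p, k) = -8 + k*5 = -8 + 5*k)
C(A) = -2*A (C(A) = (-8 + 5*1)*A + A = (-8 + 5)*A + A = -3*A + A = -2*A)
d(-35)*C(J(1*0)) = (-52/(-35))*(-2*(-1)) = -52*(-1/35)*2 = (52/35)*2 = 104/35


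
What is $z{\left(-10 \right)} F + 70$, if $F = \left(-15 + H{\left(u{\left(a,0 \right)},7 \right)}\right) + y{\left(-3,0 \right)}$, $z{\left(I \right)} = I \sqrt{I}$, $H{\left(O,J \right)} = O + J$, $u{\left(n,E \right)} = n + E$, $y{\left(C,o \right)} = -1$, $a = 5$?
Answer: $70 + 40 i \sqrt{10} \approx 70.0 + 126.49 i$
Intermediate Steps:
$u{\left(n,E \right)} = E + n$
$H{\left(O,J \right)} = J + O$
$z{\left(I \right)} = I^{\frac{3}{2}}$
$F = -4$ ($F = \left(-15 + \left(7 + \left(0 + 5\right)\right)\right) - 1 = \left(-15 + \left(7 + 5\right)\right) - 1 = \left(-15 + 12\right) - 1 = -3 - 1 = -4$)
$z{\left(-10 \right)} F + 70 = \left(-10\right)^{\frac{3}{2}} \left(-4\right) + 70 = - 10 i \sqrt{10} \left(-4\right) + 70 = 40 i \sqrt{10} + 70 = 70 + 40 i \sqrt{10}$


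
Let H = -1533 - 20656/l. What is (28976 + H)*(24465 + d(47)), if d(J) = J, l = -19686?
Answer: 6621470117824/9843 ≈ 6.7271e+8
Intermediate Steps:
H = -15078991/9843 (H = -1533 - 20656/(-19686) = -1533 - 20656*(-1/19686) = -1533 + 10328/9843 = -15078991/9843 ≈ -1532.0)
(28976 + H)*(24465 + d(47)) = (28976 - 15078991/9843)*(24465 + 47) = (270131777/9843)*24512 = 6621470117824/9843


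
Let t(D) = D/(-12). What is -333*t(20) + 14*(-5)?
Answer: 485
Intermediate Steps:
t(D) = -D/12 (t(D) = D*(-1/12) = -D/12)
-333*t(20) + 14*(-5) = -(-111)*20/4 + 14*(-5) = -333*(-5/3) - 70 = 555 - 70 = 485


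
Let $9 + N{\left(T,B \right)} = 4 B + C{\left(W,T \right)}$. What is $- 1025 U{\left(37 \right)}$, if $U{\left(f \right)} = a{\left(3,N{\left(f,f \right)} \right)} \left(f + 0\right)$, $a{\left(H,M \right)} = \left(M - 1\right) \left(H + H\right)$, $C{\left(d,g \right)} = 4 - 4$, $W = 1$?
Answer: $-31401900$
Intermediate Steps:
$C{\left(d,g \right)} = 0$ ($C{\left(d,g \right)} = 4 - 4 = 0$)
$N{\left(T,B \right)} = -9 + 4 B$ ($N{\left(T,B \right)} = -9 + \left(4 B + 0\right) = -9 + 4 B$)
$a{\left(H,M \right)} = 2 H \left(-1 + M\right)$ ($a{\left(H,M \right)} = \left(-1 + M\right) 2 H = 2 H \left(-1 + M\right)$)
$U{\left(f \right)} = f \left(-60 + 24 f\right)$ ($U{\left(f \right)} = 2 \cdot 3 \left(-1 + \left(-9 + 4 f\right)\right) \left(f + 0\right) = 2 \cdot 3 \left(-10 + 4 f\right) f = \left(-60 + 24 f\right) f = f \left(-60 + 24 f\right)$)
$- 1025 U{\left(37 \right)} = - 1025 \cdot 12 \cdot 37 \left(-5 + 2 \cdot 37\right) = - 1025 \cdot 12 \cdot 37 \left(-5 + 74\right) = - 1025 \cdot 12 \cdot 37 \cdot 69 = \left(-1025\right) 30636 = -31401900$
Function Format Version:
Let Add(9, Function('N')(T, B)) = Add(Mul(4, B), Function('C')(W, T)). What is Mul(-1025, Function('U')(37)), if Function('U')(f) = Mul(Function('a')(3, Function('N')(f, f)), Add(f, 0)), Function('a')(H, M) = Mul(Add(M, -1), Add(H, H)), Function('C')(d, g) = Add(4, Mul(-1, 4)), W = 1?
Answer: -31401900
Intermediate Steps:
Function('C')(d, g) = 0 (Function('C')(d, g) = Add(4, -4) = 0)
Function('N')(T, B) = Add(-9, Mul(4, B)) (Function('N')(T, B) = Add(-9, Add(Mul(4, B), 0)) = Add(-9, Mul(4, B)))
Function('a')(H, M) = Mul(2, H, Add(-1, M)) (Function('a')(H, M) = Mul(Add(-1, M), Mul(2, H)) = Mul(2, H, Add(-1, M)))
Function('U')(f) = Mul(f, Add(-60, Mul(24, f))) (Function('U')(f) = Mul(Mul(2, 3, Add(-1, Add(-9, Mul(4, f)))), Add(f, 0)) = Mul(Mul(2, 3, Add(-10, Mul(4, f))), f) = Mul(Add(-60, Mul(24, f)), f) = Mul(f, Add(-60, Mul(24, f))))
Mul(-1025, Function('U')(37)) = Mul(-1025, Mul(12, 37, Add(-5, Mul(2, 37)))) = Mul(-1025, Mul(12, 37, Add(-5, 74))) = Mul(-1025, Mul(12, 37, 69)) = Mul(-1025, 30636) = -31401900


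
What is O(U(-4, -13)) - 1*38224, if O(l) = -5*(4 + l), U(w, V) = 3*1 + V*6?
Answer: -37869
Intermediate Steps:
U(w, V) = 3 + 6*V
O(l) = -20 - 5*l
O(U(-4, -13)) - 1*38224 = (-20 - 5*(3 + 6*(-13))) - 1*38224 = (-20 - 5*(3 - 78)) - 38224 = (-20 - 5*(-75)) - 38224 = (-20 + 375) - 38224 = 355 - 38224 = -37869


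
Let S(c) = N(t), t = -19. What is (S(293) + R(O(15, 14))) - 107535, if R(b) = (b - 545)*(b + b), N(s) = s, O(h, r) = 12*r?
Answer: -234226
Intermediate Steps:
S(c) = -19
R(b) = 2*b*(-545 + b) (R(b) = (-545 + b)*(2*b) = 2*b*(-545 + b))
(S(293) + R(O(15, 14))) - 107535 = (-19 + 2*(12*14)*(-545 + 12*14)) - 107535 = (-19 + 2*168*(-545 + 168)) - 107535 = (-19 + 2*168*(-377)) - 107535 = (-19 - 126672) - 107535 = -126691 - 107535 = -234226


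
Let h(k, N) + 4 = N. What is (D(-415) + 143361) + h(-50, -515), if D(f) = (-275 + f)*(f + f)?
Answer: 715542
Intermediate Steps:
D(f) = 2*f*(-275 + f) (D(f) = (-275 + f)*(2*f) = 2*f*(-275 + f))
h(k, N) = -4 + N
(D(-415) + 143361) + h(-50, -515) = (2*(-415)*(-275 - 415) + 143361) + (-4 - 515) = (2*(-415)*(-690) + 143361) - 519 = (572700 + 143361) - 519 = 716061 - 519 = 715542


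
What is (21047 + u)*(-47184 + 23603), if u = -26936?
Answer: 138868509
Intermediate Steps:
(21047 + u)*(-47184 + 23603) = (21047 - 26936)*(-47184 + 23603) = -5889*(-23581) = 138868509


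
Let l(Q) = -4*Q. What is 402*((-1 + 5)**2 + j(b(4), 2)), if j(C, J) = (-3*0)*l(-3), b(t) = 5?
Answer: 6432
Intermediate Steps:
j(C, J) = 0 (j(C, J) = (-3*0)*(-4*(-3)) = 0*12 = 0)
402*((-1 + 5)**2 + j(b(4), 2)) = 402*((-1 + 5)**2 + 0) = 402*(4**2 + 0) = 402*(16 + 0) = 402*16 = 6432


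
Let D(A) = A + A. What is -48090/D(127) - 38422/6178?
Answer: -76714802/392303 ≈ -195.55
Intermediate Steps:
D(A) = 2*A
-48090/D(127) - 38422/6178 = -48090/(2*127) - 38422/6178 = -48090/254 - 38422*1/6178 = -48090*1/254 - 19211/3089 = -24045/127 - 19211/3089 = -76714802/392303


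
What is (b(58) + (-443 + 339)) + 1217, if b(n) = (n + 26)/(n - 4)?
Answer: 10031/9 ≈ 1114.6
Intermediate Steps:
b(n) = (26 + n)/(-4 + n)
(b(58) + (-443 + 339)) + 1217 = ((26 + 58)/(-4 + 58) + (-443 + 339)) + 1217 = (84/54 - 104) + 1217 = ((1/54)*84 - 104) + 1217 = (14/9 - 104) + 1217 = -922/9 + 1217 = 10031/9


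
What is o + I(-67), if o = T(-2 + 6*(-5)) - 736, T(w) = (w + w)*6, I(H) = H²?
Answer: 3369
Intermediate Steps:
T(w) = 12*w (T(w) = (2*w)*6 = 12*w)
o = -1120 (o = 12*(-2 + 6*(-5)) - 736 = 12*(-2 - 30) - 736 = 12*(-32) - 736 = -384 - 736 = -1120)
o + I(-67) = -1120 + (-67)² = -1120 + 4489 = 3369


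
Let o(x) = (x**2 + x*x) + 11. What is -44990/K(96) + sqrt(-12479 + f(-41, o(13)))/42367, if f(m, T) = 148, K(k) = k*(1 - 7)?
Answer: 22495/288 + I*sqrt(12331)/42367 ≈ 78.108 + 0.002621*I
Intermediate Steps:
o(x) = 11 + 2*x**2 (o(x) = (x**2 + x**2) + 11 = 2*x**2 + 11 = 11 + 2*x**2)
K(k) = -6*k (K(k) = k*(-6) = -6*k)
-44990/K(96) + sqrt(-12479 + f(-41, o(13)))/42367 = -44990/((-6*96)) + sqrt(-12479 + 148)/42367 = -44990/(-576) + sqrt(-12331)*(1/42367) = -44990*(-1/576) + (I*sqrt(12331))*(1/42367) = 22495/288 + I*sqrt(12331)/42367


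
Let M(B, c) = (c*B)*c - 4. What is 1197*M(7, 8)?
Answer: 531468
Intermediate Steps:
M(B, c) = -4 + B*c**2 (M(B, c) = (B*c)*c - 4 = B*c**2 - 4 = -4 + B*c**2)
1197*M(7, 8) = 1197*(-4 + 7*8**2) = 1197*(-4 + 7*64) = 1197*(-4 + 448) = 1197*444 = 531468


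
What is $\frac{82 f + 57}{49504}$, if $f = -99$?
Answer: $- \frac{8061}{49504} \approx -0.16284$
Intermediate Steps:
$\frac{82 f + 57}{49504} = \frac{82 \left(-99\right) + 57}{49504} = \left(-8118 + 57\right) \frac{1}{49504} = \left(-8061\right) \frac{1}{49504} = - \frac{8061}{49504}$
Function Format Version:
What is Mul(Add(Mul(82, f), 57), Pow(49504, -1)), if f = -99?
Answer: Rational(-8061, 49504) ≈ -0.16284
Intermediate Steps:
Mul(Add(Mul(82, f), 57), Pow(49504, -1)) = Mul(Add(Mul(82, -99), 57), Pow(49504, -1)) = Mul(Add(-8118, 57), Rational(1, 49504)) = Mul(-8061, Rational(1, 49504)) = Rational(-8061, 49504)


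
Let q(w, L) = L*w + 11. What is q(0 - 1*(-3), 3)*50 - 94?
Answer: 906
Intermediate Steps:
q(w, L) = 11 + L*w
q(0 - 1*(-3), 3)*50 - 94 = (11 + 3*(0 - 1*(-3)))*50 - 94 = (11 + 3*(0 + 3))*50 - 94 = (11 + 3*3)*50 - 94 = (11 + 9)*50 - 94 = 20*50 - 94 = 1000 - 94 = 906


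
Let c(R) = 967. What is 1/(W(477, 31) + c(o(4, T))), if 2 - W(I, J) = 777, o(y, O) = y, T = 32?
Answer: 1/192 ≈ 0.0052083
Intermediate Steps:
W(I, J) = -775 (W(I, J) = 2 - 1*777 = 2 - 777 = -775)
1/(W(477, 31) + c(o(4, T))) = 1/(-775 + 967) = 1/192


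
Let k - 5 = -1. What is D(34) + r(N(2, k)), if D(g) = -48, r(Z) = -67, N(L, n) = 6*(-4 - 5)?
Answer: -115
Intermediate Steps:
k = 4 (k = 5 - 1 = 4)
N(L, n) = -54 (N(L, n) = 6*(-9) = -54)
D(34) + r(N(2, k)) = -48 - 67 = -115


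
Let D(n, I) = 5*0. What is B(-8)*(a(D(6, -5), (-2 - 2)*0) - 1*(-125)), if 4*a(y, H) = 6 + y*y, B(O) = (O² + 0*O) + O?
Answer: 7084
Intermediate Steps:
D(n, I) = 0
B(O) = O + O² (B(O) = (O² + 0) + O = O² + O = O + O²)
a(y, H) = 3/2 + y²/4 (a(y, H) = (6 + y*y)/4 = (6 + y²)/4 = 3/2 + y²/4)
B(-8)*(a(D(6, -5), (-2 - 2)*0) - 1*(-125)) = (-8*(1 - 8))*((3/2 + (¼)*0²) - 1*(-125)) = (-8*(-7))*((3/2 + (¼)*0) + 125) = 56*((3/2 + 0) + 125) = 56*(3/2 + 125) = 56*(253/2) = 7084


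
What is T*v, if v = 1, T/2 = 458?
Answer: 916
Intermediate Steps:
T = 916 (T = 2*458 = 916)
T*v = 916*1 = 916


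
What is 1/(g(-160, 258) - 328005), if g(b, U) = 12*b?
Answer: -1/329925 ≈ -3.0310e-6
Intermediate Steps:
1/(g(-160, 258) - 328005) = 1/(12*(-160) - 328005) = 1/(-1920 - 328005) = 1/(-329925) = -1/329925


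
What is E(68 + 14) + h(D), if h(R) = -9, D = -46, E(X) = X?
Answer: 73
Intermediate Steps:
E(68 + 14) + h(D) = (68 + 14) - 9 = 82 - 9 = 73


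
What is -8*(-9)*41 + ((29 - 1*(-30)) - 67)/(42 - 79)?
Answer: 109232/37 ≈ 2952.2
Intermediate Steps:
-8*(-9)*41 + ((29 - 1*(-30)) - 67)/(42 - 79) = 72*41 + ((29 + 30) - 67)/(-37) = 2952 + (59 - 67)*(-1/37) = 2952 - 8*(-1/37) = 2952 + 8/37 = 109232/37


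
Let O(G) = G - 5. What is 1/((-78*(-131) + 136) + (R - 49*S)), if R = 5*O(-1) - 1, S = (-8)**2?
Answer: 1/7187 ≈ 0.00013914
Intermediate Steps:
O(G) = -5 + G
S = 64
R = -31 (R = 5*(-5 - 1) - 1 = 5*(-6) - 1 = -30 - 1 = -31)
1/((-78*(-131) + 136) + (R - 49*S)) = 1/((-78*(-131) + 136) + (-31 - 49*64)) = 1/((10218 + 136) + (-31 - 3136)) = 1/(10354 - 3167) = 1/7187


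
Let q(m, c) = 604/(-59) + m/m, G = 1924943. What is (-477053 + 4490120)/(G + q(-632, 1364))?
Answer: 236770953/113571092 ≈ 2.0848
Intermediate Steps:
q(m, c) = -545/59 (q(m, c) = 604*(-1/59) + 1 = -604/59 + 1 = -545/59)
(-477053 + 4490120)/(G + q(-632, 1364)) = (-477053 + 4490120)/(1924943 - 545/59) = 4013067/(113571092/59) = 4013067*(59/113571092) = 236770953/113571092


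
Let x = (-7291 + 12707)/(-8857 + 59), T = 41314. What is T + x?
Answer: 181737578/4399 ≈ 41313.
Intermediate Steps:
x = -2708/4399 (x = 5416/(-8798) = 5416*(-1/8798) = -2708/4399 ≈ -0.61559)
T + x = 41314 - 2708/4399 = 181737578/4399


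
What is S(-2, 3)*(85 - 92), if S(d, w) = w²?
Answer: -63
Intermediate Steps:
S(-2, 3)*(85 - 92) = 3²*(85 - 92) = 9*(-7) = -63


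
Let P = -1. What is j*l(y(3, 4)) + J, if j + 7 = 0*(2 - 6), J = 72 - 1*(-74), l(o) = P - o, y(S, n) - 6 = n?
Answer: 223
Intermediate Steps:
y(S, n) = 6 + n
l(o) = -1 - o
J = 146 (J = 72 + 74 = 146)
j = -7 (j = -7 + 0*(2 - 6) = -7 + 0*(-4) = -7 + 0 = -7)
j*l(y(3, 4)) + J = -7*(-1 - (6 + 4)) + 146 = -7*(-1 - 1*10) + 146 = -7*(-1 - 10) + 146 = -7*(-11) + 146 = 77 + 146 = 223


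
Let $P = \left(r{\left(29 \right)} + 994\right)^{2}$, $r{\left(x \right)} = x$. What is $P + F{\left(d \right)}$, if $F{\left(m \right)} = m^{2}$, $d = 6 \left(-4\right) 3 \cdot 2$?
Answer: $1067265$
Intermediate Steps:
$P = 1046529$ ($P = \left(29 + 994\right)^{2} = 1023^{2} = 1046529$)
$d = -144$ ($d = \left(-24\right) 6 = -144$)
$P + F{\left(d \right)} = 1046529 + \left(-144\right)^{2} = 1046529 + 20736 = 1067265$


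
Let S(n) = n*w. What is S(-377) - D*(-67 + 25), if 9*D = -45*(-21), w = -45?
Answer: 21375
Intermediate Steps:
D = 105 (D = (-45*(-21))/9 = (⅑)*945 = 105)
S(n) = -45*n (S(n) = n*(-45) = -45*n)
S(-377) - D*(-67 + 25) = -45*(-377) - 105*(-67 + 25) = 16965 - 105*(-42) = 16965 - 1*(-4410) = 16965 + 4410 = 21375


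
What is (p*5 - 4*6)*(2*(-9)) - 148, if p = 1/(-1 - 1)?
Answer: 329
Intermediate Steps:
p = -½ (p = 1/(-2) = -½ ≈ -0.50000)
(p*5 - 4*6)*(2*(-9)) - 148 = (-½*5 - 4*6)*(2*(-9)) - 148 = (-5/2 - 24)*(-18) - 148 = -53/2*(-18) - 148 = 477 - 148 = 329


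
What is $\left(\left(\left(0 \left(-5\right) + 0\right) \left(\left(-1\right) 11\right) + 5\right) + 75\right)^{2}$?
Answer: $6400$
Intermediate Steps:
$\left(\left(\left(0 \left(-5\right) + 0\right) \left(\left(-1\right) 11\right) + 5\right) + 75\right)^{2} = \left(\left(\left(0 + 0\right) \left(-11\right) + 5\right) + 75\right)^{2} = \left(\left(0 \left(-11\right) + 5\right) + 75\right)^{2} = \left(\left(0 + 5\right) + 75\right)^{2} = \left(5 + 75\right)^{2} = 80^{2} = 6400$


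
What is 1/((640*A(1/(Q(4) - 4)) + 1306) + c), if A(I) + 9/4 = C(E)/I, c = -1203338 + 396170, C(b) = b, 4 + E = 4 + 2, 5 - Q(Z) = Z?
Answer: -1/811142 ≈ -1.2328e-6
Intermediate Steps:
Q(Z) = 5 - Z
E = 2 (E = -4 + (4 + 2) = -4 + 6 = 2)
c = -807168
A(I) = -9/4 + 2/I
1/((640*A(1/(Q(4) - 4)) + 1306) + c) = 1/((640*(-9/4 + 2/(1/((5 - 1*4) - 4))) + 1306) - 807168) = 1/((640*(-9/4 + 2/(1/((5 - 4) - 4))) + 1306) - 807168) = 1/((640*(-9/4 + 2/(1/(1 - 4))) + 1306) - 807168) = 1/((640*(-9/4 + 2/(1/(-3))) + 1306) - 807168) = 1/((640*(-9/4 + 2/(-⅓)) + 1306) - 807168) = 1/((640*(-9/4 + 2*(-3)) + 1306) - 807168) = 1/((640*(-9/4 - 6) + 1306) - 807168) = 1/((640*(-33/4) + 1306) - 807168) = 1/((-5280 + 1306) - 807168) = 1/(-3974 - 807168) = 1/(-811142) = -1/811142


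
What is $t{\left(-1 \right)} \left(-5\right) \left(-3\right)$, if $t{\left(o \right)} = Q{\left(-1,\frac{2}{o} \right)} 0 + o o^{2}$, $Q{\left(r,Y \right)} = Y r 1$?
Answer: $-15$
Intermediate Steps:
$Q{\left(r,Y \right)} = Y r$
$t{\left(o \right)} = o^{3}$ ($t{\left(o \right)} = \frac{2}{o} \left(-1\right) 0 + o o^{2} = - \frac{2}{o} 0 + o^{3} = 0 + o^{3} = o^{3}$)
$t{\left(-1 \right)} \left(-5\right) \left(-3\right) = \left(-1\right)^{3} \left(-5\right) \left(-3\right) = \left(-1\right) \left(-5\right) \left(-3\right) = 5 \left(-3\right) = -15$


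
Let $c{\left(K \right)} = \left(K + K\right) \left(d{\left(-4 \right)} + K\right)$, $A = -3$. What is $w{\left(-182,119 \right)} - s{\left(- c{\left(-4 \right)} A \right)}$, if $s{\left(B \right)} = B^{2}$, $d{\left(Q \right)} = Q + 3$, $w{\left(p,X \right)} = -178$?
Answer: $-14578$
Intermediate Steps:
$d{\left(Q \right)} = 3 + Q$
$c{\left(K \right)} = 2 K \left(-1 + K\right)$ ($c{\left(K \right)} = \left(K + K\right) \left(\left(3 - 4\right) + K\right) = 2 K \left(-1 + K\right)$)
$w{\left(-182,119 \right)} - s{\left(- c{\left(-4 \right)} A \right)} = -178 - \left(- 2 \left(-4\right) \left(-1 - 4\right) \left(-3\right)\right)^{2} = -178 - \left(- 2 \left(-4\right) \left(-5\right) \left(-3\right)\right)^{2} = -178 - \left(\left(-1\right) 40 \left(-3\right)\right)^{2} = -178 - \left(\left(-40\right) \left(-3\right)\right)^{2} = -178 - 120^{2} = -178 - 14400 = -14578$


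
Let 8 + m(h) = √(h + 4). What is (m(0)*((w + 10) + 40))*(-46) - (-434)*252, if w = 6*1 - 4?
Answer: 123720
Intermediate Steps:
w = 2 (w = 6 - 4 = 2)
m(h) = -8 + √(4 + h) (m(h) = -8 + √(h + 4) = -8 + √(4 + h))
(m(0)*((w + 10) + 40))*(-46) - (-434)*252 = ((-8 + √(4 + 0))*((2 + 10) + 40))*(-46) - (-434)*252 = ((-8 + √4)*(12 + 40))*(-46) - 1*(-109368) = ((-8 + 2)*52)*(-46) + 109368 = -6*52*(-46) + 109368 = -312*(-46) + 109368 = 14352 + 109368 = 123720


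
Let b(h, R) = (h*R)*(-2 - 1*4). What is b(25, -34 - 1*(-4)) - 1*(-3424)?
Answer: 7924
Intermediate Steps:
b(h, R) = -6*R*h (b(h, R) = (R*h)*(-2 - 4) = (R*h)*(-6) = -6*R*h)
b(25, -34 - 1*(-4)) - 1*(-3424) = -6*(-34 - 1*(-4))*25 - 1*(-3424) = -6*(-34 + 4)*25 + 3424 = -6*(-30)*25 + 3424 = 4500 + 3424 = 7924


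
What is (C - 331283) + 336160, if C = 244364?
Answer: 249241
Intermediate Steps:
(C - 331283) + 336160 = (244364 - 331283) + 336160 = -86919 + 336160 = 249241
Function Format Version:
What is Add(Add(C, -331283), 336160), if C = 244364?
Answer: 249241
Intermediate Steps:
Add(Add(C, -331283), 336160) = Add(Add(244364, -331283), 336160) = Add(-86919, 336160) = 249241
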